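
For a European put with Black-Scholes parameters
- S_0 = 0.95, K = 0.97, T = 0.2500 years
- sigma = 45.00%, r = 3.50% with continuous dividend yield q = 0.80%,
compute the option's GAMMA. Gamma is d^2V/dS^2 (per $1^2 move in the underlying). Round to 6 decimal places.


d1 = 0.0499040582; d2 = -0.1750959418
phi(d1) = 0.3984458236; exp(-qT) = 0.9980019987; exp(-rT) = 0.9912881698
Gamma = exp(-qT) * phi(d1) / (S * sigma * sqrt(T)) = 0.9980019987 * 0.3984458236 / (0.9500 * 0.4500 * 0.5000000000) = 1.860350

Answer: Gamma = 1.860350


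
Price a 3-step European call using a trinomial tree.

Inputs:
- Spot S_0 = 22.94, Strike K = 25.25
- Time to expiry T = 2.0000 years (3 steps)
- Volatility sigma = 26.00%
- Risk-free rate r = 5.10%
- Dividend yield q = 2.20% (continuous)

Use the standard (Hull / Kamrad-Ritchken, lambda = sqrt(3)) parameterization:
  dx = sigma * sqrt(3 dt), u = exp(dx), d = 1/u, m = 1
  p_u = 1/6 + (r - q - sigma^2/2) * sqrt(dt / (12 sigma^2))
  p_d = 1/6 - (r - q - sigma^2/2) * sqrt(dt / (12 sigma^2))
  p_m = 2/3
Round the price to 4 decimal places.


dt = T/N = 0.666667; dx = sigma*sqrt(3*dt) = 0.367696
u = exp(dx) = 1.444402; d = 1/u = 0.692328
p_u = 0.162315, p_m = 0.666667, p_d = 0.171018
Discount per step: exp(-r*dt) = 0.966572
Stock lattice S(k, j) with j the centered position index:
  k=0: S(0,+0) = 22.9400
  k=1: S(1,-1) = 15.8820; S(1,+0) = 22.9400; S(1,+1) = 33.1346
  k=2: S(2,-2) = 10.9956; S(2,-1) = 15.8820; S(2,+0) = 22.9400; S(2,+1) = 33.1346; S(2,+2) = 47.8597
  k=3: S(3,-3) = 7.6125; S(3,-2) = 10.9956; S(3,-1) = 15.8820; S(3,+0) = 22.9400; S(3,+1) = 33.1346; S(3,+2) = 47.8597; S(3,+3) = 69.1286
Terminal payoffs V(N, j) = max(S_T - K, 0):
  V(3,-3) = 0.000000; V(3,-2) = 0.000000; V(3,-1) = 0.000000; V(3,+0) = 0.000000; V(3,+1) = 7.884586; V(3,+2) = 22.609669; V(3,+3) = 43.878611
Backward induction: V(k, j) = exp(-r*dt) * [p_u * V(k+1, j+1) + p_m * V(k+1, j) + p_d * V(k+1, j-1)]
  V(2,-2) = exp(-r*dt) * [p_u*0.000000 + p_m*0.000000 + p_d*0.000000] = 0.000000
  V(2,-1) = exp(-r*dt) * [p_u*0.000000 + p_m*0.000000 + p_d*0.000000] = 0.000000
  V(2,+0) = exp(-r*dt) * [p_u*7.884586 + p_m*0.000000 + p_d*0.000000] = 1.237007
  V(2,+1) = exp(-r*dt) * [p_u*22.609669 + p_m*7.884586 + p_d*0.000000] = 8.627892
  V(2,+2) = exp(-r*dt) * [p_u*43.878611 + p_m*22.609669 + p_d*7.884586] = 22.756657
  V(1,-1) = exp(-r*dt) * [p_u*1.237007 + p_m*0.000000 + p_d*0.000000] = 0.194073
  V(1,+0) = exp(-r*dt) * [p_u*8.627892 + p_m*1.237007 + p_d*0.000000] = 2.150728
  V(1,+1) = exp(-r*dt) * [p_u*22.756657 + p_m*8.627892 + p_d*1.237007] = 9.334404
  V(0,+0) = exp(-r*dt) * [p_u*9.334404 + p_m*2.150728 + p_d*0.194073] = 2.882437

Answer: Price = V(0,0) = 2.8824


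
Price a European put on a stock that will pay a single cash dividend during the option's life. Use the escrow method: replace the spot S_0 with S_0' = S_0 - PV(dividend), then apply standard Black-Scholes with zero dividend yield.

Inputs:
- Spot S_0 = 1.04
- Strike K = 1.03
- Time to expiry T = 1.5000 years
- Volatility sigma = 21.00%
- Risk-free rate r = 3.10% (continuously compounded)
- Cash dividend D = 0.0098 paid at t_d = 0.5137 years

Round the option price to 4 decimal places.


Answer: Price = 0.0811

Derivation:
PV(D) = D * exp(-r * t_d) = 0.0098 * 0.98420143 = 0.00964517
S_0' = S_0 - PV(D) = 1.0400 - 0.00964517 = 1.03035483
d1 = (ln(S_0'/K) + (r + sigma^2/2)*T) / (sigma*sqrt(T)) = 0.31073306
d2 = d1 - sigma*sqrt(T) = 0.05353664
exp(-rT) = 0.95456456
N(-d1) = 0.37800178; N(-d2) = 0.47865217
P = K * exp(-rT) * N(-d2) - S_0' * N(-d1) = 1.0300 * 0.95456456 * 0.47865217 - 1.03035483 * 0.37800178 = 0.0811


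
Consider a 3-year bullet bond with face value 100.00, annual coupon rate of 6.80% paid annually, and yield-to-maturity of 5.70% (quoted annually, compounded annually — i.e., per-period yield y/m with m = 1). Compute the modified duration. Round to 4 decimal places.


Answer: Modified duration = 2.6641

Derivation:
Coupon per period c = face * coupon_rate / m = 6.800000
Periods per year m = 1; per-period yield y/m = 0.057000
Number of cashflows N = 3
Cashflows (t years, CF_t, discount factor 1/(1+y/m)^(m*t), PV):
  t = 1.0000: CF_t = 6.800000, DF = 0.946074, PV = 6.433302
  t = 2.0000: CF_t = 6.800000, DF = 0.895056, PV = 6.086378
  t = 3.0000: CF_t = 106.800000, DF = 0.846789, PV = 90.437030
Price P = sum_t PV_t = 102.956710
First compute Macaulay numerator sum_t t * PV_t:
  t * PV_t at t = 1.0000: 6.433302
  t * PV_t at t = 2.0000: 12.172756
  t * PV_t at t = 3.0000: 271.311090
Macaulay duration D = 289.917148 / 102.956710 = 2.815913
Modified duration = D / (1 + y/m) = 2.815913 / (1 + 0.057000) = 2.664062


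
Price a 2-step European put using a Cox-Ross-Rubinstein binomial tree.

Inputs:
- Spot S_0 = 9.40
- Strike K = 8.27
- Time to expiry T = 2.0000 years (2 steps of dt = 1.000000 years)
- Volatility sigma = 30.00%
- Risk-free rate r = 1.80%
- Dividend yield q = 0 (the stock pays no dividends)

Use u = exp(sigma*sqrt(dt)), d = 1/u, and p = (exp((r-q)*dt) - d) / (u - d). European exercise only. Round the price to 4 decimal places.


Answer: Price = V(0,0) = 0.8902

Derivation:
dt = T/N = 1.000000
u = exp(sigma*sqrt(dt)) = 1.349859; d = 1/u = 0.740818
p = (exp((r-q)*dt) - d) / (u - d) = 0.455380
Discount per step: exp(-r*dt) = 0.982161
Stock lattice S(k, i) with i counting down-moves:
  k=0: S(0,0) = 9.4000
  k=1: S(1,0) = 12.6887; S(1,1) = 6.9637
  k=2: S(2,0) = 17.1279; S(2,1) = 9.4000; S(2,2) = 5.1588
Terminal payoffs V(N, i) = max(K - S_T, 0):
  V(2,0) = 0.000000; V(2,1) = 0.000000; V(2,2) = 3.111171
Backward induction: V(k, i) = exp(-r*dt) * [p * V(k+1, i) + (1-p) * V(k+1, i+1)].
  V(1,0) = exp(-r*dt) * [p*0.000000 + (1-p)*0.000000] = 0.000000
  V(1,1) = exp(-r*dt) * [p*0.000000 + (1-p)*3.111171] = 1.664180
  V(0,0) = exp(-r*dt) * [p*0.000000 + (1-p)*1.664180] = 0.890178


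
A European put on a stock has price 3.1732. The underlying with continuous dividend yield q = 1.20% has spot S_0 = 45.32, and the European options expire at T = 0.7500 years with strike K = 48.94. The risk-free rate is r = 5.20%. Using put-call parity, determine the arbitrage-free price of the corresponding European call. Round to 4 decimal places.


Put-call parity: C - P = S_0 * exp(-qT) - K * exp(-rT).
S_0 * exp(-qT) = 45.3200 * 0.99104038 = 44.91394997
K * exp(-rT) = 48.9400 * 0.96175071 = 47.06807971
C = P + S*exp(-qT) - K*exp(-rT)
C = 3.1732 + 44.91394997 - 47.06807971 = 1.0191

Answer: Call price = 1.0191


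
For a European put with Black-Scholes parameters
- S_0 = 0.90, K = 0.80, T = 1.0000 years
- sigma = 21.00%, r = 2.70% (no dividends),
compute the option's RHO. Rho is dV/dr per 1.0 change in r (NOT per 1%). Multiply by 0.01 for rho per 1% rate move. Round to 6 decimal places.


d1 = 0.7944430269; d2 = 0.5844430269
phi(d1) = 0.2909777734; exp(-qT) = 1.0000000000; exp(-rT) = 0.9733612415
N(-d2) = 0.2794611429
Rho = -K*T*exp(-rT)*N(-d2) = -0.8000 * 1.0000 * 0.9733612415 * 0.2794611429 = -0.217613

Answer: Rho = -0.217613


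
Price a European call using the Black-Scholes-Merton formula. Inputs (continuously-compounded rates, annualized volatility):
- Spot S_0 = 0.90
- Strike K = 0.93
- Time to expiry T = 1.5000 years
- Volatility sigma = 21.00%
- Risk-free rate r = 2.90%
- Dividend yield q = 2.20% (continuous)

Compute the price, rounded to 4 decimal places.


Answer: Price = 0.0806

Derivation:
d1 = (ln(S/K) + (r - q + 0.5*sigma^2) * T) / (sigma * sqrt(T)) = 0.04193362
d2 = d1 - sigma * sqrt(T) = -0.21526280
exp(-rT) = 0.95743255; exp(-qT) = 0.96753856
C = S_0 * exp(-qT) * N(d1) - K * exp(-rT) * N(d2)
N(d1) = 0.51672419; N(d2) = 0.41478121
C = 0.9000 * 0.96753856 * 0.51672419 - 0.9300 * 0.95743255 * 0.41478121 = 0.0806


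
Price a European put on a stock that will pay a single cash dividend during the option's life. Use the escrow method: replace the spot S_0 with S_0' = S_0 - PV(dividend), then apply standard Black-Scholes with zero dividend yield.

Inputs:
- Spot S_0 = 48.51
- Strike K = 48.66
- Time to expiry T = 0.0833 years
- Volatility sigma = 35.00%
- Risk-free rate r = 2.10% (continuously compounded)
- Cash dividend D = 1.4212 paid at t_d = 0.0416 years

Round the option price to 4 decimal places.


PV(D) = D * exp(-r * t_d) = 1.4212 * 0.99912678 = 1.41995898
S_0' = S_0 - PV(D) = 48.5100 - 1.41995898 = 47.09004102
d1 = (ln(S_0'/K) + (r + sigma^2/2)*T) / (sigma*sqrt(T)) = -0.25683411
d2 = d1 - sigma*sqrt(T) = -0.35785020
exp(-rT) = 0.99825223
N(-d1) = 0.60134658; N(-d2) = 0.63977229
P = K * exp(-rT) * N(-d2) - S_0' * N(-d1) = 48.6600 * 0.99825223 * 0.63977229 - 47.09004102 * 0.60134658 = 2.7595

Answer: Price = 2.7595


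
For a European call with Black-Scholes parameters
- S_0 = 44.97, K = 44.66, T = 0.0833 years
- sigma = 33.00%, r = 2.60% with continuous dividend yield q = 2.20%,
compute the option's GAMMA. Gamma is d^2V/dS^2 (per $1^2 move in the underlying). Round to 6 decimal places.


Answer: Gamma = 0.092263

Derivation:
d1 = 0.1237481789; d2 = 0.0285044389
phi(d1) = 0.3958993213; exp(-qT) = 0.9981690782; exp(-rT) = 0.9978365437
Gamma = exp(-qT) * phi(d1) / (S * sigma * sqrt(T)) = 0.9981690782 * 0.3958993213 / (44.9700 * 0.3300 * 0.2886173938) = 0.092263


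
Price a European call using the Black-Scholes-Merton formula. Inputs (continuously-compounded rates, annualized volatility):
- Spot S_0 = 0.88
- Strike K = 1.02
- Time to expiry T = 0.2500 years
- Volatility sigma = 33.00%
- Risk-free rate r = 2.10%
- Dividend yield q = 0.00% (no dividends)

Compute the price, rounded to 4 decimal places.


d1 = (ln(S/K) + (r - q + 0.5*sigma^2) * T) / (sigma * sqrt(T)) = -0.78044545
d2 = d1 - sigma * sqrt(T) = -0.94544545
exp(-rT) = 0.99476376; exp(-qT) = 1.00000000
C = S_0 * exp(-qT) * N(d1) - K * exp(-rT) * N(d2)
N(d1) = 0.21756436; N(d2) = 0.17221575
C = 0.8800 * 1.00000000 * 0.21756436 - 1.0200 * 0.99476376 * 0.17221575 = 0.0167

Answer: Price = 0.0167


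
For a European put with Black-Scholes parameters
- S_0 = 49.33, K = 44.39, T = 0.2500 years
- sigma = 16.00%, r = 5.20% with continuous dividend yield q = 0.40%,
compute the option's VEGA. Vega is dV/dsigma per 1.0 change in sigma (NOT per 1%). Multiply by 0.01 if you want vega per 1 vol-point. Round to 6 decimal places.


Answer: Vega = 3.148544

Derivation:
d1 = 1.5089774550; d2 = 1.4289774550
phi(d1) = 0.1277800295; exp(-qT) = 0.9990004998; exp(-rT) = 0.9870841350
Vega = S * exp(-qT) * phi(d1) * sqrt(T) = 49.3300 * 0.9990004998 * 0.1277800295 * 0.5000000000 = 3.148544


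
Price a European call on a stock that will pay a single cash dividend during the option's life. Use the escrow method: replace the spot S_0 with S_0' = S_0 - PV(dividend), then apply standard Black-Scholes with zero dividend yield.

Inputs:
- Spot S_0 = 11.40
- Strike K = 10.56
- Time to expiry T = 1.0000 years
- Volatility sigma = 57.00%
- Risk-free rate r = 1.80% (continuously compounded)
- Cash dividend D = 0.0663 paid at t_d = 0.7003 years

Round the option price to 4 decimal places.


Answer: Price = 2.9451

Derivation:
PV(D) = D * exp(-r * t_d) = 0.0663 * 0.98747372 = 0.06546951
S_0' = S_0 - PV(D) = 11.4000 - 0.06546951 = 11.33453049
d1 = (ln(S_0'/K) + (r + sigma^2/2)*T) / (sigma*sqrt(T)) = 0.44075541
d2 = d1 - sigma*sqrt(T) = -0.12924459
exp(-rT) = 0.98216103
N(d1) = 0.67030496; N(d2) = 0.44858206
C = S_0' * N(d1) - K * exp(-rT) * N(d2) = 11.33453049 * 0.67030496 - 10.5600 * 0.98216103 * 0.44858206 = 2.9451


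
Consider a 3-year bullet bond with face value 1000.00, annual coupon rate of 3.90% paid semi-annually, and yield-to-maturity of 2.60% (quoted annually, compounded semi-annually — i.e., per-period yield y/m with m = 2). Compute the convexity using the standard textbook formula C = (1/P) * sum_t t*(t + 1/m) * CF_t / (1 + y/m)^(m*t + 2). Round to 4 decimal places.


Answer: Convexity = 9.6113

Derivation:
Coupon per period c = face * coupon_rate / m = 19.500000
Periods per year m = 2; per-period yield y/m = 0.013000
Number of cashflows N = 6
Cashflows (t years, CF_t, discount factor 1/(1+y/m)^(m*t), PV):
  t = 0.5000: CF_t = 19.500000, DF = 0.987167, PV = 19.249753
  t = 1.0000: CF_t = 19.500000, DF = 0.974498, PV = 19.002718
  t = 1.5000: CF_t = 19.500000, DF = 0.961992, PV = 18.758853
  t = 2.0000: CF_t = 19.500000, DF = 0.949647, PV = 18.518117
  t = 2.5000: CF_t = 19.500000, DF = 0.937460, PV = 18.280471
  t = 3.0000: CF_t = 1019.500000, DF = 0.925429, PV = 943.475350
Price P = sum_t PV_t = 1037.285262
Convexity numerator sum_t t*(t + 1/m) * CF_t / (1+y/m)^(m*t + 2):
  t = 0.5000: term = 9.379426
  t = 1.0000: term = 27.777176
  t = 1.5000: term = 54.841413
  t = 2.0000: term = 90.229374
  t = 2.5000: term = 133.607168
  t = 3.0000: term = 9653.859331
Convexity = (1/P) * sum = 9969.693888 / 1037.285262 = 9.611333


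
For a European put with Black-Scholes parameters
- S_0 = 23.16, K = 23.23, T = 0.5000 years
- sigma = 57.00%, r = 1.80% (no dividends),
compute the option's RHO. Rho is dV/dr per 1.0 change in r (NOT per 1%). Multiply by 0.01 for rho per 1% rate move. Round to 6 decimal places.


d1 = 0.2163674946; d2 = -0.1866833707
phi(d1) = 0.3897125045; exp(-qT) = 1.0000000000; exp(-rT) = 0.9910403788
N(-d2) = 0.5740455524
Rho = -K*T*exp(-rT)*N(-d2) = -23.2300 * 0.5000 * 0.9910403788 * 0.5740455524 = -6.607800

Answer: Rho = -6.607800


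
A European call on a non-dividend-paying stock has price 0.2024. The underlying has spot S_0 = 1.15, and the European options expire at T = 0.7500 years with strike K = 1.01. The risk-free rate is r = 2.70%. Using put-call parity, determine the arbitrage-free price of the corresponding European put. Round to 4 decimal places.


Put-call parity: C - P = S_0 * exp(-qT) - K * exp(-rT).
S_0 * exp(-qT) = 1.1500 * 1.00000000 = 1.15000000
K * exp(-rT) = 1.0100 * 0.97995365 = 0.98975319
P = C - S*exp(-qT) + K*exp(-rT)
P = 0.2024 - 1.15000000 + 0.98975319 = 0.0422

Answer: Put price = 0.0422


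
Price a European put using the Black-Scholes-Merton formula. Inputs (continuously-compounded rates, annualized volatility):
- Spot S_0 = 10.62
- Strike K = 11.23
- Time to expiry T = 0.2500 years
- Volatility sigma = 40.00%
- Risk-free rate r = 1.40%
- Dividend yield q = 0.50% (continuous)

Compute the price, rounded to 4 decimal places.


d1 = (ln(S/K) + (r - q + 0.5*sigma^2) * T) / (sigma * sqrt(T)) = -0.16799876
d2 = d1 - sigma * sqrt(T) = -0.36799876
exp(-rT) = 0.99650612; exp(-qT) = 0.99875078
P = K * exp(-rT) * N(-d2) - S_0 * exp(-qT) * N(-d1)
N(-d1) = 0.56670787; N(-d2) = 0.64356292
P = 11.2300 * 0.99650612 * 0.64356292 - 10.6200 * 0.99875078 * 0.56670787 = 1.1910

Answer: Price = 1.1910


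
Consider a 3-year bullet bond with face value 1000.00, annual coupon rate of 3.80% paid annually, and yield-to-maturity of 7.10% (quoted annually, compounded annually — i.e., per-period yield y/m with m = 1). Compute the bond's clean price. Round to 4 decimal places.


Coupon per period c = face * coupon_rate / m = 38.000000
Periods per year m = 1; per-period yield y/m = 0.071000
Number of cashflows N = 3
Cashflows (t years, CF_t, discount factor 1/(1+y/m)^(m*t), PV):
  t = 1.0000: CF_t = 38.000000, DF = 0.933707, PV = 35.480859
  t = 2.0000: CF_t = 38.000000, DF = 0.871808, PV = 33.128720
  t = 3.0000: CF_t = 1038.000000, DF = 0.814013, PV = 844.945974
Price P = sum_t PV_t = 913.555553

Answer: Price = 913.5556


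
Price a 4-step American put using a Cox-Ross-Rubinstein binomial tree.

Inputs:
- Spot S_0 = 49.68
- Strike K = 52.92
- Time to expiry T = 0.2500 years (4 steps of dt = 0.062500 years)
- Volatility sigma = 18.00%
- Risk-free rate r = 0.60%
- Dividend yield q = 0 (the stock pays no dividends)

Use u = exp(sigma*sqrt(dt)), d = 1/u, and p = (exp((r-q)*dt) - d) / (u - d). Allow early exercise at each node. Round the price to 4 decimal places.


Answer: Price = V(0,0) = 3.9114

Derivation:
dt = T/N = 0.062500
u = exp(sigma*sqrt(dt)) = 1.046028; d = 1/u = 0.955997
p = (exp((r-q)*dt) - d) / (u - d) = 0.492918
Discount per step: exp(-r*dt) = 0.999625
Stock lattice S(k, i) with i counting down-moves:
  k=0: S(0,0) = 49.6800
  k=1: S(1,0) = 51.9667; S(1,1) = 47.4940
  k=2: S(2,0) = 54.3586; S(2,1) = 49.6800; S(2,2) = 45.4041
  k=3: S(3,0) = 56.8606; S(3,1) = 51.9667; S(3,2) = 47.4940; S(3,3) = 43.4062
  k=4: S(4,0) = 59.4778; S(4,1) = 54.3586; S(4,2) = 49.6800; S(4,3) = 45.4041; S(4,4) = 41.4962
Terminal payoffs V(N, i) = max(K - S_T, 0):
  V(4,0) = 0.000000; V(4,1) = 0.000000; V(4,2) = 3.240000; V(4,3) = 7.515899; V(4,4) = 11.423776
Backward induction: V(k, i) = exp(-r*dt) * [p * V(k+1, i) + (1-p) * V(k+1, i+1)]; then take max(V_cont, immediate exercise) for American.
  V(3,0) = exp(-r*dt) * [p*0.000000 + (1-p)*0.000000] = 0.000000; exercise = 0.000000; V(3,0) = max -> 0.000000
  V(3,1) = exp(-r*dt) * [p*0.000000 + (1-p)*3.240000] = 1.642330; exercise = 0.953336; V(3,1) = max -> 1.642330
  V(3,2) = exp(-r*dt) * [p*3.240000 + (1-p)*7.515899] = 5.406204; exercise = 5.426045; V(3,2) = max -> 5.426045
  V(3,3) = exp(-r*dt) * [p*7.515899 + (1-p)*11.423776] = 9.493952; exercise = 9.513794; V(3,3) = max -> 9.513794
  V(2,0) = exp(-r*dt) * [p*0.000000 + (1-p)*1.642330] = 0.832484; exercise = 0.000000; V(2,0) = max -> 0.832484
  V(2,1) = exp(-r*dt) * [p*1.642330 + (1-p)*5.426045] = 3.559649; exercise = 3.240000; V(2,1) = max -> 3.559649
  V(2,2) = exp(-r*dt) * [p*5.426045 + (1-p)*9.513794] = 7.496057; exercise = 7.515899; V(2,2) = max -> 7.515899
  V(1,0) = exp(-r*dt) * [p*0.832484 + (1-p)*3.559649] = 2.214550; exercise = 0.953336; V(1,0) = max -> 2.214550
  V(1,1) = exp(-r*dt) * [p*3.559649 + (1-p)*7.515899] = 5.563705; exercise = 5.426045; V(1,1) = max -> 5.563705
  V(0,0) = exp(-r*dt) * [p*2.214550 + (1-p)*5.563705] = 3.911379; exercise = 3.240000; V(0,0) = max -> 3.911379


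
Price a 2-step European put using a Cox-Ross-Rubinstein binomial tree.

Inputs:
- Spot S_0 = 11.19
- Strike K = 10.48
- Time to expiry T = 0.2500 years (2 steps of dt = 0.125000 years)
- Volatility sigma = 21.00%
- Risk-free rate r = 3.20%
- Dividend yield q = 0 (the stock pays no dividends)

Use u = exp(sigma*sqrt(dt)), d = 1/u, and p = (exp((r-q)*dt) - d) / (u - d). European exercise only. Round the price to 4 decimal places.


Answer: Price = V(0,0) = 0.2000

Derivation:
dt = T/N = 0.125000
u = exp(sigma*sqrt(dt)) = 1.077072; d = 1/u = 0.928443
p = (exp((r-q)*dt) - d) / (u - d) = 0.508414
Discount per step: exp(-r*dt) = 0.996008
Stock lattice S(k, i) with i counting down-moves:
  k=0: S(0,0) = 11.1900
  k=1: S(1,0) = 12.0524; S(1,1) = 10.3893
  k=2: S(2,0) = 12.9813; S(2,1) = 11.1900; S(2,2) = 9.6459
Terminal payoffs V(N, i) = max(K - S_T, 0):
  V(2,0) = 0.000000; V(2,1) = 0.000000; V(2,2) = 0.834147
Backward induction: V(k, i) = exp(-r*dt) * [p * V(k+1, i) + (1-p) * V(k+1, i+1)].
  V(1,0) = exp(-r*dt) * [p*0.000000 + (1-p)*0.000000] = 0.000000
  V(1,1) = exp(-r*dt) * [p*0.000000 + (1-p)*0.834147] = 0.408418
  V(0,0) = exp(-r*dt) * [p*0.000000 + (1-p)*0.408418] = 0.199971


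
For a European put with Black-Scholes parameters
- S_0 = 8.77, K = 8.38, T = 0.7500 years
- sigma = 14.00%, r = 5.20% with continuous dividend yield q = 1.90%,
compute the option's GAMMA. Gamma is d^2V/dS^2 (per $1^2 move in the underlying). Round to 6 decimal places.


Answer: Gamma = 0.301395

Derivation:
d1 = 0.6399423946; d2 = 0.5186988380
phi(d1) = 0.3250742480; exp(-qT) = 0.9858510507; exp(-rT) = 0.9617507091
Gamma = exp(-qT) * phi(d1) / (S * sigma * sqrt(T)) = 0.9858510507 * 0.3250742480 / (8.7700 * 0.1400 * 0.8660254038) = 0.301395


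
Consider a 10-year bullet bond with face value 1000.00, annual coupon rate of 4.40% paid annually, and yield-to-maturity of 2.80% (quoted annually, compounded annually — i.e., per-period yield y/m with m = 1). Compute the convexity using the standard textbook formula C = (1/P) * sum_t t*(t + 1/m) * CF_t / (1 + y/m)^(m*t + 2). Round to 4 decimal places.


Answer: Convexity = 82.4227

Derivation:
Coupon per period c = face * coupon_rate / m = 44.000000
Periods per year m = 1; per-period yield y/m = 0.028000
Number of cashflows N = 10
Cashflows (t years, CF_t, discount factor 1/(1+y/m)^(m*t), PV):
  t = 1.0000: CF_t = 44.000000, DF = 0.972763, PV = 42.801556
  t = 2.0000: CF_t = 44.000000, DF = 0.946267, PV = 41.635755
  t = 3.0000: CF_t = 44.000000, DF = 0.920493, PV = 40.501707
  t = 4.0000: CF_t = 44.000000, DF = 0.895422, PV = 39.398548
  t = 5.0000: CF_t = 44.000000, DF = 0.871033, PV = 38.325436
  t = 6.0000: CF_t = 44.000000, DF = 0.847308, PV = 37.281552
  t = 7.0000: CF_t = 44.000000, DF = 0.824230, PV = 36.266102
  t = 8.0000: CF_t = 44.000000, DF = 0.801780, PV = 35.278309
  t = 9.0000: CF_t = 44.000000, DF = 0.779941, PV = 34.317421
  t = 10.0000: CF_t = 1044.000000, DF = 0.758698, PV = 792.080555
Price P = sum_t PV_t = 1137.886943
Convexity numerator sum_t t*(t + 1/m) * CF_t / (1+y/m)^(m*t + 2):
  t = 1.0000: term = 81.003415
  t = 2.0000: term = 236.391289
  t = 3.0000: term = 459.905231
  t = 4.0000: term = 745.631049
  t = 5.0000: term = 1087.983048
  t = 6.0000: term = 1481.688976
  t = 7.0000: term = 1921.775585
  t = 8.0000: term = 2403.554789
  t = 9.0000: term = 2922.610395
  t = 10.0000: term = 82447.180411
Convexity = (1/P) * sum = 93787.724187 / 1137.886943 = 82.422709


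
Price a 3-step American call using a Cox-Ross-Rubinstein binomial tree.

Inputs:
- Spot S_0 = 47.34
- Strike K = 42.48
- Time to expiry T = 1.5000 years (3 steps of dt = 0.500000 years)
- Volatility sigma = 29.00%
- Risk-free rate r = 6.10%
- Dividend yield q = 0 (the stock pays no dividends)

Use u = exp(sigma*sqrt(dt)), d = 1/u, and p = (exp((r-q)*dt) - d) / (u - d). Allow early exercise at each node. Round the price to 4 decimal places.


Answer: Price = V(0,0) = 11.5112

Derivation:
dt = T/N = 0.500000
u = exp(sigma*sqrt(dt)) = 1.227600; d = 1/u = 0.814598
p = (exp((r-q)*dt) - d) / (u - d) = 0.523901
Discount per step: exp(-r*dt) = 0.969960
Stock lattice S(k, i) with i counting down-moves:
  k=0: S(0,0) = 47.3400
  k=1: S(1,0) = 58.1146; S(1,1) = 38.5631
  k=2: S(2,0) = 71.3415; S(2,1) = 47.3400; S(2,2) = 31.4134
  k=3: S(3,0) = 87.5788; S(3,1) = 58.1146; S(3,2) = 38.5631; S(3,3) = 25.5893
Terminal payoffs V(N, i) = max(S_T - K, 0):
  V(3,0) = 45.098760; V(3,1) = 15.634580; V(3,2) = 0.000000; V(3,3) = 0.000000
Backward induction: V(k, i) = exp(-r*dt) * [p * V(k+1, i) + (1-p) * V(k+1, i+1)]; then take max(V_cont, immediate exercise) for American.
  V(2,0) = exp(-r*dt) * [p*45.098760 + (1-p)*15.634580] = 30.137533; exercise = 28.861452; V(2,0) = max -> 30.137533
  V(2,1) = exp(-r*dt) * [p*15.634580 + (1-p)*0.000000] = 7.944917; exercise = 4.860000; V(2,1) = max -> 7.944917
  V(2,2) = exp(-r*dt) * [p*0.000000 + (1-p)*0.000000] = 0.000000; exercise = 0.000000; V(2,2) = max -> 0.000000
  V(1,0) = exp(-r*dt) * [p*30.137533 + (1-p)*7.944917] = 18.983724; exercise = 15.634580; V(1,0) = max -> 18.983724
  V(1,1) = exp(-r*dt) * [p*7.944917 + (1-p)*0.000000] = 4.037314; exercise = 0.000000; V(1,1) = max -> 4.037314
  V(0,0) = exp(-r*dt) * [p*18.983724 + (1-p)*4.037314] = 11.511249; exercise = 4.860000; V(0,0) = max -> 11.511249


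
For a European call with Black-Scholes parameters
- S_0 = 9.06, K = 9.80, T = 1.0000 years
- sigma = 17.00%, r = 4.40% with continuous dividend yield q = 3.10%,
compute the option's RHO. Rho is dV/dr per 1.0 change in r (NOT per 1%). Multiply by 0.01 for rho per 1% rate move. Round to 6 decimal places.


Answer: Rho = 2.992048

Derivation:
d1 = -0.3003721507; d2 = -0.4703721507
phi(d1) = 0.3813452113; exp(-qT) = 0.9694755731; exp(-rT) = 0.9569539575
N(d2) = 0.3190445788
Rho = K*T*exp(-rT)*N(d2) = 9.8000 * 1.0000 * 0.9569539575 * 0.3190445788 = 2.992048


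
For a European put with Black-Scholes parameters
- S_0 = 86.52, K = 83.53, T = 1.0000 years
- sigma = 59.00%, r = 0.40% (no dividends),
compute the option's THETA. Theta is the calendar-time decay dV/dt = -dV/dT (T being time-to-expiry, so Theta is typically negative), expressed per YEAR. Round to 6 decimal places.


Answer: Theta = -9.342207

Derivation:
d1 = 0.3613894107; d2 = -0.2286105893
phi(d1) = 0.3737232659; exp(-qT) = 1.0000000000; exp(-rT) = 0.9960079893
Theta = -S*exp(-qT)*phi(d1)*sigma/(2*sqrt(T)) + r*K*exp(-rT)*N(-d2) - q*S*exp(-qT)*N(-d1)
N(-d1) = 0.3589041815; N(-d2) = 0.5904142033; sqrt(T) = 1.0000000000
Term 1 = -86.5200 * 1.0000000000 * 0.3737232659 * 0.5900 / (2 * 1.0000000000) = -9.5386884049
Term 2 = 0.0040 * 83.5300 * 0.9960079893 * 0.5904142033 = 0.1964816929
Term 3 = 0 (no dividend yield, q = 0)
Theta = -9.5386884049 + (0.1964816929) + (0.0000000000) = -9.342207


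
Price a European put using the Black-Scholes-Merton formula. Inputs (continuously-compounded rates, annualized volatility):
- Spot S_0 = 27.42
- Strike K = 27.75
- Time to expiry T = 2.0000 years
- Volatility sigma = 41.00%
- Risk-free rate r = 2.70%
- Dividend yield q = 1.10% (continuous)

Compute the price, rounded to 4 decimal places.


d1 = (ln(S/K) + (r - q + 0.5*sigma^2) * T) / (sigma * sqrt(T)) = 0.32447032
d2 = d1 - sigma * sqrt(T) = -0.25535724
exp(-rT) = 0.94743211; exp(-qT) = 0.97824024
P = K * exp(-rT) * N(-d2) - S_0 * exp(-qT) * N(-d1)
N(-d1) = 0.37279099; N(-d2) = 0.60077640
P = 27.7500 * 0.94743211 * 0.60077640 - 27.4200 * 0.97824024 * 0.37279099 = 5.7957

Answer: Price = 5.7957


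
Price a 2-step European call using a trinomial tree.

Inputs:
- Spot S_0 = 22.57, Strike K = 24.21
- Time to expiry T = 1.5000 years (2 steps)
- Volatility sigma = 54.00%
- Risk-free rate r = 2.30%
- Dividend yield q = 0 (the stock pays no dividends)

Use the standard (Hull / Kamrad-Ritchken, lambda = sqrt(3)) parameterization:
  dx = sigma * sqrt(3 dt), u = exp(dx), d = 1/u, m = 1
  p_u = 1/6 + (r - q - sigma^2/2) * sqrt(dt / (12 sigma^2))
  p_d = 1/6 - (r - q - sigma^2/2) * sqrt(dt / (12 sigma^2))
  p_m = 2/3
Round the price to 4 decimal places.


Answer: Price = V(0,0) = 4.7988

Derivation:
dt = T/N = 0.750000; dx = sigma*sqrt(3*dt) = 0.810000
u = exp(dx) = 2.247908; d = 1/u = 0.444858
p_u = 0.109815, p_m = 0.666667, p_d = 0.223519
Discount per step: exp(-r*dt) = 0.982898
Stock lattice S(k, j) with j the centered position index:
  k=0: S(0,+0) = 22.5700
  k=1: S(1,-1) = 10.0404; S(1,+0) = 22.5700; S(1,+1) = 50.7353
  k=2: S(2,-2) = 4.4666; S(2,-1) = 10.0404; S(2,+0) = 22.5700; S(2,+1) = 50.7353; S(2,+2) = 114.0482
Terminal payoffs V(N, j) = max(S_T - K, 0):
  V(2,-2) = 0.000000; V(2,-1) = 0.000000; V(2,+0) = 0.000000; V(2,+1) = 26.525283; V(2,+2) = 89.838248
Backward induction: V(k, j) = exp(-r*dt) * [p_u * V(k+1, j+1) + p_m * V(k+1, j) + p_d * V(k+1, j-1)]
  V(1,-1) = exp(-r*dt) * [p_u*0.000000 + p_m*0.000000 + p_d*0.000000] = 0.000000
  V(1,+0) = exp(-r*dt) * [p_u*26.525283 + p_m*0.000000 + p_d*0.000000] = 2.863053
  V(1,+1) = exp(-r*dt) * [p_u*89.838248 + p_m*26.525283 + p_d*0.000000] = 27.077946
  V(0,+0) = exp(-r*dt) * [p_u*27.077946 + p_m*2.863053 + p_d*0.000000] = 4.798765


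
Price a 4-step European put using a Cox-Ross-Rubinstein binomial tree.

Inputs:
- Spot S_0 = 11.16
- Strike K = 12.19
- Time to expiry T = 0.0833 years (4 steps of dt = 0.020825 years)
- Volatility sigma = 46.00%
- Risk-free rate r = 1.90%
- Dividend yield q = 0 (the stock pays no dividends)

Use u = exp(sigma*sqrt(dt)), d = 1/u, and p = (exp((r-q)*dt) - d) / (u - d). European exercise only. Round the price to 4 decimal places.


dt = T/N = 0.020825
u = exp(sigma*sqrt(dt)) = 1.068635; d = 1/u = 0.935773
p = (exp((r-q)*dt) - d) / (u - d) = 0.486389
Discount per step: exp(-r*dt) = 0.999604
Stock lattice S(k, i) with i counting down-moves:
  k=0: S(0,0) = 11.1600
  k=1: S(1,0) = 11.9260; S(1,1) = 10.4432
  k=2: S(2,0) = 12.7445; S(2,1) = 11.1600; S(2,2) = 9.7725
  k=3: S(3,0) = 13.6192; S(3,1) = 11.9260; S(3,2) = 10.4432; S(3,3) = 9.1448
  k=4: S(4,0) = 14.5540; S(4,1) = 12.7445; S(4,2) = 11.1600; S(4,3) = 9.7725; S(4,4) = 8.5575
Terminal payoffs V(N, i) = max(K - S_T, 0):
  V(4,0) = 0.000000; V(4,1) = 0.000000; V(4,2) = 1.030000; V(4,3) = 2.417504; V(4,4) = 3.632501
Backward induction: V(k, i) = exp(-r*dt) * [p * V(k+1, i) + (1-p) * V(k+1, i+1)].
  V(3,0) = exp(-r*dt) * [p*0.000000 + (1-p)*0.000000] = 0.000000
  V(3,1) = exp(-r*dt) * [p*0.000000 + (1-p)*1.030000] = 0.528810
  V(3,2) = exp(-r*dt) * [p*1.030000 + (1-p)*2.417504] = 1.741947
  V(3,3) = exp(-r*dt) * [p*2.417504 + (1-p)*3.632501] = 3.040336
  V(2,0) = exp(-r*dt) * [p*0.000000 + (1-p)*0.528810] = 0.271495
  V(2,1) = exp(-r*dt) * [p*0.528810 + (1-p)*1.741947] = 1.151435
  V(2,2) = exp(-r*dt) * [p*1.741947 + (1-p)*3.040336] = 2.407861
  V(1,0) = exp(-r*dt) * [p*0.271495 + (1-p)*1.151435] = 0.723155
  V(1,1) = exp(-r*dt) * [p*1.151435 + (1-p)*2.407861] = 1.796038
  V(0,0) = exp(-r*dt) * [p*0.723155 + (1-p)*1.796038] = 1.273695

Answer: Price = V(0,0) = 1.2737


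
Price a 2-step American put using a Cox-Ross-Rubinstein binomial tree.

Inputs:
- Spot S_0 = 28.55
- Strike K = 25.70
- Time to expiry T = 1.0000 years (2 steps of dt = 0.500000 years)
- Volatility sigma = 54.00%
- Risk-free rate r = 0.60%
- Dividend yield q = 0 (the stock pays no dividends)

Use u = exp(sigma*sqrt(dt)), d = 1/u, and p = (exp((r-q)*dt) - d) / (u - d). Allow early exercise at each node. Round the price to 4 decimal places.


Answer: Price = V(0,0) = 4.2965

Derivation:
dt = T/N = 0.500000
u = exp(sigma*sqrt(dt)) = 1.464974; d = 1/u = 0.682606
p = (exp((r-q)*dt) - d) / (u - d) = 0.409524
Discount per step: exp(-r*dt) = 0.997004
Stock lattice S(k, i) with i counting down-moves:
  k=0: S(0,0) = 28.5500
  k=1: S(1,0) = 41.8250; S(1,1) = 19.4884
  k=2: S(2,0) = 61.2726; S(2,1) = 28.5500; S(2,2) = 13.3029
Terminal payoffs V(N, i) = max(K - S_T, 0):
  V(2,0) = 0.000000; V(2,1) = 0.000000; V(2,2) = 12.397106
Backward induction: V(k, i) = exp(-r*dt) * [p * V(k+1, i) + (1-p) * V(k+1, i+1)]; then take max(V_cont, immediate exercise) for American.
  V(1,0) = exp(-r*dt) * [p*0.000000 + (1-p)*0.000000] = 0.000000; exercise = 0.000000; V(1,0) = max -> 0.000000
  V(1,1) = exp(-r*dt) * [p*0.000000 + (1-p)*12.397106] = 7.298266; exercise = 6.211603; V(1,1) = max -> 7.298266
  V(0,0) = exp(-r*dt) * [p*0.000000 + (1-p)*7.298266] = 4.296542; exercise = 0.000000; V(0,0) = max -> 4.296542


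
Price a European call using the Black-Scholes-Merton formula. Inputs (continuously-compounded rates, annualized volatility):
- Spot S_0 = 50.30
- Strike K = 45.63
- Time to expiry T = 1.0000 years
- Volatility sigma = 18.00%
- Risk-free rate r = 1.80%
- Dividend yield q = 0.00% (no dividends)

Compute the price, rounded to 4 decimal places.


d1 = (ln(S/K) + (r - q + 0.5*sigma^2) * T) / (sigma * sqrt(T)) = 0.73133157
d2 = d1 - sigma * sqrt(T) = 0.55133157
exp(-rT) = 0.98216103; exp(-qT) = 1.00000000
C = S_0 * exp(-qT) * N(d1) - K * exp(-rT) * N(d2)
N(d1) = 0.76771167; N(d2) = 0.70929680
C = 50.3000 * 1.00000000 * 0.76771167 - 45.6300 * 0.98216103 * 0.70929680 = 6.8280

Answer: Price = 6.8280


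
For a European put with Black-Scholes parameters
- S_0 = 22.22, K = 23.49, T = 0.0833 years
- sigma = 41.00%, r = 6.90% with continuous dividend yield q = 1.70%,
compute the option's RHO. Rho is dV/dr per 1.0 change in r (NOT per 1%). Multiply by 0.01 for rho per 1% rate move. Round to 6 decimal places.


d1 = -0.3739362672; d2 = -0.4922693986
phi(d1) = 0.3720032459; exp(-qT) = 0.9985849022; exp(-rT) = 0.9942687864
N(-d2) = 0.6887355449
Rho = -K*T*exp(-rT)*N(-d2) = -23.4900 * 0.0833 * 0.9942687864 * 0.6887355449 = -1.339937

Answer: Rho = -1.339937


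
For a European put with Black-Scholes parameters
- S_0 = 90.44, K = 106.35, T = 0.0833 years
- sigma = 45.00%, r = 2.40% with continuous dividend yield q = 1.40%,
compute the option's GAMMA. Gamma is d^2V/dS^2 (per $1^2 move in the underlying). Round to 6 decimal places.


d1 = -1.1763499015; d2 = -1.3062277287
phi(d1) = 0.1997201627; exp(-qT) = 0.9988344797; exp(-rT) = 0.9980027971
Gamma = exp(-qT) * phi(d1) / (S * sigma * sqrt(T)) = 0.9988344797 * 0.1997201627 / (90.4400 * 0.4500 * 0.2886173938) = 0.016983

Answer: Gamma = 0.016983


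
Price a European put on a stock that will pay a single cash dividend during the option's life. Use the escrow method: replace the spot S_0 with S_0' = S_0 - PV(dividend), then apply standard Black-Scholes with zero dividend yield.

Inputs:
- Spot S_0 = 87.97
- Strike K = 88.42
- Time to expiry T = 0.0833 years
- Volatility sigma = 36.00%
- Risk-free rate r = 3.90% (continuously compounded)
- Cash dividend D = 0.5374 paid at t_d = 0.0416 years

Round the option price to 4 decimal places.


Answer: Price = 3.9976

Derivation:
PV(D) = D * exp(-r * t_d) = 0.5374 * 0.99837892 = 0.53652883
S_0' = S_0 - PV(D) = 87.9700 - 0.53652883 = 87.43347117
d1 = (ln(S_0'/K) + (r + sigma^2/2)*T) / (sigma*sqrt(T)) = -0.02476822
d2 = d1 - sigma*sqrt(T) = -0.12867048
exp(-rT) = 0.99675657
N(-d1) = 0.50988008; N(-d2) = 0.55119080
P = K * exp(-rT) * N(-d2) - S_0' * N(-d1) = 88.4200 * 0.99675657 * 0.55119080 - 87.43347117 * 0.50988008 = 3.9976


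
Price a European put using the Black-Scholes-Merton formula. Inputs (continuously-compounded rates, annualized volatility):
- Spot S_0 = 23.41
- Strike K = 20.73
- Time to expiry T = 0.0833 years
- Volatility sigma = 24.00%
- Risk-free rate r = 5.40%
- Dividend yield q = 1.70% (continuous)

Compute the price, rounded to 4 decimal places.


d1 = (ln(S/K) + (r - q + 0.5*sigma^2) * T) / (sigma * sqrt(T)) = 1.83435605
d2 = d1 - sigma * sqrt(T) = 1.76508788
exp(-rT) = 0.99551190; exp(-qT) = 0.99858490
P = K * exp(-rT) * N(-d2) - S_0 * exp(-qT) * N(-d1)
N(-d1) = 0.03330058; N(-d2) = 0.03877450
P = 20.7300 * 0.99551190 * 0.03877450 - 23.4100 * 0.99858490 * 0.03330058 = 0.0217

Answer: Price = 0.0217


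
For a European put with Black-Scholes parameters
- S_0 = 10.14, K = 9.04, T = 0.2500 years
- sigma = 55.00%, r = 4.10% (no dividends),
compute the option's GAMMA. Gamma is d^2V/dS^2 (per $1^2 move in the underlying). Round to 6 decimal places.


Answer: Gamma = 0.120047

Derivation:
d1 = 0.5923320864; d2 = 0.3173320864
phi(d1) = 0.3347513761; exp(-qT) = 1.0000000000; exp(-rT) = 0.9898023522
Gamma = exp(-qT) * phi(d1) / (S * sigma * sqrt(T)) = 1.0000000000 * 0.3347513761 / (10.1400 * 0.5500 * 0.5000000000) = 0.120047


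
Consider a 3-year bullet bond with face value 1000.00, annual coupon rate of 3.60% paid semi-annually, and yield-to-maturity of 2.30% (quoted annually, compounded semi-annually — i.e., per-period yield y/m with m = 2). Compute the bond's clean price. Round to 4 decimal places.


Answer: Price = 1037.4772

Derivation:
Coupon per period c = face * coupon_rate / m = 18.000000
Periods per year m = 2; per-period yield y/m = 0.011500
Number of cashflows N = 6
Cashflows (t years, CF_t, discount factor 1/(1+y/m)^(m*t), PV):
  t = 0.5000: CF_t = 18.000000, DF = 0.988631, PV = 17.795353
  t = 1.0000: CF_t = 18.000000, DF = 0.977391, PV = 17.593034
  t = 1.5000: CF_t = 18.000000, DF = 0.966279, PV = 17.393014
  t = 2.0000: CF_t = 18.000000, DF = 0.955293, PV = 17.195268
  t = 2.5000: CF_t = 18.000000, DF = 0.944432, PV = 16.999771
  t = 3.0000: CF_t = 1018.000000, DF = 0.933694, PV = 950.500731
Price P = sum_t PV_t = 1037.477171


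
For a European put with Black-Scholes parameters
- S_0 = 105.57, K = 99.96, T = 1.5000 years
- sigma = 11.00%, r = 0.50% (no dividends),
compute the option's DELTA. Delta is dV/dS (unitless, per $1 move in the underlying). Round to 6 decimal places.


d1 = 0.5283410870; d2 = 0.3936191512
phi(d1) = 0.3469721765; exp(-qT) = 1.0000000000; exp(-rT) = 0.9925280548
N(-d1) = 0.2986313096
Delta = -exp(-qT) * N(-d1) = -1.0000000000 * 0.2986313096 = -0.298631

Answer: Delta = -0.298631


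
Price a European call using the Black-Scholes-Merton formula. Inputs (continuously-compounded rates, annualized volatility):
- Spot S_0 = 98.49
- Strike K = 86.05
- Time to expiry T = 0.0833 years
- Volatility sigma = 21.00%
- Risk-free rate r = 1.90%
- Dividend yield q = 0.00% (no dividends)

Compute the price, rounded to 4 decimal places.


d1 = (ln(S/K) + (r - q + 0.5*sigma^2) * T) / (sigma * sqrt(T)) = 2.28422300
d2 = d1 - sigma * sqrt(T) = 2.22361334
exp(-rT) = 0.99841855; exp(-qT) = 1.00000000
C = S_0 * exp(-qT) * N(d1) - K * exp(-rT) * N(d2)
N(d1) = 0.98882079; N(d2) = 0.98691277
C = 98.4900 * 1.00000000 * 0.98882079 - 86.0500 * 0.99841855 * 0.98691277 = 12.5994

Answer: Price = 12.5994


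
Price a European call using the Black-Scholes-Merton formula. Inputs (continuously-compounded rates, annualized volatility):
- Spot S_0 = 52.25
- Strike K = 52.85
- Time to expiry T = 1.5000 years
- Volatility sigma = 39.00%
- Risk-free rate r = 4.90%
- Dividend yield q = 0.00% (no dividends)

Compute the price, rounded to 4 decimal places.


d1 = (ln(S/K) + (r - q + 0.5*sigma^2) * T) / (sigma * sqrt(T)) = 0.36879932
d2 = d1 - sigma * sqrt(T) = -0.10885118
exp(-rT) = 0.92913615; exp(-qT) = 1.00000000
C = S_0 * exp(-qT) * N(d1) - K * exp(-rT) * N(d2)
N(d1) = 0.64386134; N(d2) = 0.45666026
C = 52.2500 * 1.00000000 * 0.64386134 - 52.8500 * 0.92913615 * 0.45666026 = 11.2175

Answer: Price = 11.2175


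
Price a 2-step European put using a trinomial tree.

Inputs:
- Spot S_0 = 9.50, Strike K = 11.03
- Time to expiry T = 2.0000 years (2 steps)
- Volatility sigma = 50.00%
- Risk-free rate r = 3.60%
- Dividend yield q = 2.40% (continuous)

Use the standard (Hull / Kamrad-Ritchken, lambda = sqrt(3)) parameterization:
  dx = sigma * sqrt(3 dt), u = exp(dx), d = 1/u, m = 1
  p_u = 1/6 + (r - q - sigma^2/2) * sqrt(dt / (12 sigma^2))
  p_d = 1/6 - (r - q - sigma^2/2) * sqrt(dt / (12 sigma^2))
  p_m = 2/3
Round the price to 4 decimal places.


Answer: Price = V(0,0) = 3.1915

Derivation:
dt = T/N = 1.000000; dx = sigma*sqrt(3*dt) = 0.866025
u = exp(dx) = 2.377443; d = 1/u = 0.420620
p_u = 0.101426, p_m = 0.666667, p_d = 0.231907
Discount per step: exp(-r*dt) = 0.964640
Stock lattice S(k, j) with j the centered position index:
  k=0: S(0,+0) = 9.5000
  k=1: S(1,-1) = 3.9959; S(1,+0) = 9.5000; S(1,+1) = 22.5857
  k=2: S(2,-2) = 1.6808; S(2,-1) = 3.9959; S(2,+0) = 9.5000; S(2,+1) = 22.5857; S(2,+2) = 53.6962
Terminal payoffs V(N, j) = max(K - S_T, 0):
  V(2,-2) = 9.349249; V(2,-1) = 7.034110; V(2,+0) = 1.530000; V(2,+1) = 0.000000; V(2,+2) = 0.000000
Backward induction: V(k, j) = exp(-r*dt) * [p_u * V(k+1, j+1) + p_m * V(k+1, j) + p_d * V(k+1, j-1)]
  V(1,-1) = exp(-r*dt) * [p_u*1.530000 + p_m*7.034110 + p_d*9.349249] = 6.764778
  V(1,+0) = exp(-r*dt) * [p_u*0.000000 + p_m*1.530000 + p_d*7.034110] = 2.557513
  V(1,+1) = exp(-r*dt) * [p_u*0.000000 + p_m*0.000000 + p_d*1.530000] = 0.342272
  V(0,+0) = exp(-r*dt) * [p_u*0.342272 + p_m*2.557513 + p_d*6.764778] = 3.191537


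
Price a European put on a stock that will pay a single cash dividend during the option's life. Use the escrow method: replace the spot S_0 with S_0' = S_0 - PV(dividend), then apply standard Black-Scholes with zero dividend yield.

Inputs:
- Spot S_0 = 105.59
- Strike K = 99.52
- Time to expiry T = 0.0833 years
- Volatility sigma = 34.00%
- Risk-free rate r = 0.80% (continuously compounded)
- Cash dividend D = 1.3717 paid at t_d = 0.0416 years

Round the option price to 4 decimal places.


PV(D) = D * exp(-r * t_d) = 1.3717 * 0.99966726 = 1.37124357
S_0' = S_0 - PV(D) = 105.5900 - 1.37124357 = 104.21875643
d1 = (ln(S_0'/K) + (r + sigma^2/2)*T) / (sigma*sqrt(T)) = 0.52598261
d2 = d1 - sigma*sqrt(T) = 0.42785270
exp(-rT) = 0.99933382
N(-d1) = 0.29945014; N(-d2) = 0.33437918
P = K * exp(-rT) * N(-d2) - S_0' * N(-d1) = 99.5200 * 0.99933382 * 0.33437918 - 104.21875643 * 0.29945014 = 2.0469

Answer: Price = 2.0469


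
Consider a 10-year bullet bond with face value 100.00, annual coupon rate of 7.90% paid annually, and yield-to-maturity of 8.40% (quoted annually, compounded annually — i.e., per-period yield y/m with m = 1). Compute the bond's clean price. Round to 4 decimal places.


Answer: Price = 96.7047

Derivation:
Coupon per period c = face * coupon_rate / m = 7.900000
Periods per year m = 1; per-period yield y/m = 0.084000
Number of cashflows N = 10
Cashflows (t years, CF_t, discount factor 1/(1+y/m)^(m*t), PV):
  t = 1.0000: CF_t = 7.900000, DF = 0.922509, PV = 7.287823
  t = 2.0000: CF_t = 7.900000, DF = 0.851023, PV = 6.723084
  t = 3.0000: CF_t = 7.900000, DF = 0.785077, PV = 6.202107
  t = 4.0000: CF_t = 7.900000, DF = 0.724241, PV = 5.721501
  t = 5.0000: CF_t = 7.900000, DF = 0.668119, PV = 5.278137
  t = 6.0000: CF_t = 7.900000, DF = 0.616346, PV = 4.869130
  t = 7.0000: CF_t = 7.900000, DF = 0.568585, PV = 4.491818
  t = 8.0000: CF_t = 7.900000, DF = 0.524524, PV = 4.143743
  t = 9.0000: CF_t = 7.900000, DF = 0.483879, PV = 3.822641
  t = 10.0000: CF_t = 107.900000, DF = 0.446383, PV = 48.164674
Price P = sum_t PV_t = 96.704658
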